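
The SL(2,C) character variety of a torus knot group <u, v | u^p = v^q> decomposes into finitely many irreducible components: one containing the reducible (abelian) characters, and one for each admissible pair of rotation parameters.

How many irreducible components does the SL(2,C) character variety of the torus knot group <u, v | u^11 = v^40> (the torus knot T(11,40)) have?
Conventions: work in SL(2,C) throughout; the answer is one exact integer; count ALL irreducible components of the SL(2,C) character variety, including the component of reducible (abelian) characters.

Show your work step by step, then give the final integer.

196

For T(11,40): irreducibility forces the central element u^11 = v^40 to one of +I, -I.
This locks tr(u) to 2*cos(pi*alpha/11), alpha in 1..10, and tr(v) to 2*cos(pi*beta/40), beta in 1..39, on each component of irreducible characters.
The two central values (-1)^alpha I and (-1)^beta I must be the same matrix, so alpha and beta share a parity.
Counting: 5 odd alphas x 20 odd betas + 5 even alphas x 19 even betas = 100 + 95 = 195.
That is 195 components of irreducible characters, and with the reducible (abelian) component the total is 196.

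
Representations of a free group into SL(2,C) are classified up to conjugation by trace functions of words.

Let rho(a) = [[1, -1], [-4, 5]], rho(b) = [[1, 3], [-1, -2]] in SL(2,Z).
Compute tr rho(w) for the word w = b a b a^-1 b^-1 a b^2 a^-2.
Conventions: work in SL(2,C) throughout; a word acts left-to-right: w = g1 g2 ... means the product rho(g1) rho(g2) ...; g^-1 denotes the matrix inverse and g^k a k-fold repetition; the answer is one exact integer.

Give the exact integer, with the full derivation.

rho(b) = [[1, 3], [-1, -2]]
... * rho(a) = [[1, -1], [-4, 5]]  ->  [[-11, 14], [7, -9]]
... * rho(b) = [[1, 3], [-1, -2]]  ->  [[-25, -61], [16, 39]]
... * rho(a^-1) = [[5, 1], [4, 1]]  ->  [[-369, -86], [236, 55]]
... * rho(b^-1) = [[-2, -3], [1, 1]]  ->  [[652, 1021], [-417, -653]]
... * rho(a) = [[1, -1], [-4, 5]]  ->  [[-3432, 4453], [2195, -2848]]
... * rho(b) = [[1, 3], [-1, -2]]  ->  [[-7885, -19202], [5043, 12281]]
... * rho(b) = [[1, 3], [-1, -2]]  ->  [[11317, 14749], [-7238, -9433]]
... * rho(a^-1) = [[5, 1], [4, 1]]  ->  [[115581, 26066], [-73922, -16671]]
... * rho(a^-1) = [[5, 1], [4, 1]]  ->  [[682169, 141647], [-436294, -90593]]
tr = 682169 + -90593 = 591576

591576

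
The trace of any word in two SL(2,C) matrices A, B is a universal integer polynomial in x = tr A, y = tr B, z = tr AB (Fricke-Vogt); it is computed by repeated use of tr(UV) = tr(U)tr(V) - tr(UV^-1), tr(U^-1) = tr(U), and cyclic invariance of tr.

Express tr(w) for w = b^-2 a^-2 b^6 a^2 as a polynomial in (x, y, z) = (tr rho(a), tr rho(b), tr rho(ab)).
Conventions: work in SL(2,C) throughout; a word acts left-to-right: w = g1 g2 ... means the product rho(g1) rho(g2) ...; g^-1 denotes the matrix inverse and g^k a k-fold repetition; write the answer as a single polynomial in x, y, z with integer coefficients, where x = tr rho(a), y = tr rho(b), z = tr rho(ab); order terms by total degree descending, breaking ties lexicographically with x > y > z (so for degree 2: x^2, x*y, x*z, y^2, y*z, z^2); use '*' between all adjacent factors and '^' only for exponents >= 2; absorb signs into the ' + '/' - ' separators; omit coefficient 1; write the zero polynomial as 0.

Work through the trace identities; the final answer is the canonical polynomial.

-x^3*y^7*z + x^4*y^6 + x^2*y^8 + x^2*y^6*z^2 + 4*x^3*y^5*z - 4*x^4*y^4 - 8*x^2*y^6 - 4*x^2*y^4*z^2 - 3*x^3*y^3*z + 3*x^4*y^2 + 19*x^2*y^4 + 3*x^2*y^2*z^2 - 12*x^2*y^2 + y^4 - 4*y^2 + 2

so trace(b^2) = trace(b) trace(b) - trace(1) = y^2 - 2
trace(b^3) = trace(b) trace(b^2) - trace(b) = y^3 - 3*y
so trace(b^4) = trace(b) trace(b^3) - trace(b^2) = y^4 - 4*y^2 + 2
trace(b^5) = trace(b) trace(b^4) - trace(b^3) = y^5 - 5*y^3 + 5*y
trace(b^6) = trace(b) trace(b^5) - trace(b^4) = y^6 - 6*y^4 + 9*y^2 - 2
reduce: trace(b a b) = trace(b) trace(a b) - trace(a) = y*z - x
reduce: trace(b^3 a) = trace(b) trace(b a b) - trace(b a) = y^2*z - x*y - z
reduce: trace(b a^2 b^2) = trace(a) trace(b^3 a) - trace(b^3) = x*y^2*z - x^2*y - y^3 - x*z + 3*y
reduce: trace(a^2 b) = trace(a) trace(b a) - trace(b) = x*z - y
trace(a^2) = trace(a) trace(a) - trace(1) = x^2 - 2
so trace(b a^2 b) = trace(b) trace(a^2 b) - trace(a^2) = x*y*z - x^2 - y^2 + 2
trace(b a^2 b^3) = trace(b) trace(b a^2 b^2) - trace(b a^2 b) = x*y^3*z - x^2*y^2 - y^4 - 2*x*y*z + x^2 + 4*y^2 - 2
reduce: trace(b^2 a^2 b^3) = trace(b) trace(b a^2 b^3) - trace(b a^2 b^2) = x*y^4*z - x^2*y^3 - y^5 - 3*x*y^2*z + 2*x^2*y + 5*y^3 + x*z - 5*y
so trace(a^2 b^6) = trace(b) trace(b^2 a^2 b^3) - trace(b^2 a^2 b^2) = x*y^5*z - x^2*y^4 - y^6 - 4*x*y^3*z + 3*x^2*y^2 + 6*y^4 + 3*x*y*z - x^2 - 9*y^2 + 2
trace(b^6 a^2 b) = trace(b) trace(a^2 b^6) - trace(a^2 b^5) = x*y^6*z - x^2*y^5 - y^7 - 5*x*y^4*z + 4*x^2*y^3 + 7*y^5 + 6*x*y^2*z - 3*x^2*y - 14*y^3 - x*z + 7*y
reduce: trace(a b a b) = trace(a b) trace(a b) - trace(1) = z^2 - 2
reduce: trace(b a b a b) = trace(b) trace(a b a b) - trace(a b a) = y*z^2 - x*z - y
trace(b^2 a b a b) = trace(b) trace(b a b a b) - trace(b a b a) = y^2*z^2 - x*y*z - y^2 - z^2 + 2
trace(b^3 a b a b) = trace(b) trace(b^2 a b a b) - trace(b^2 a b a) = y^3*z^2 - x*y^2*z - y^3 - 2*y*z^2 + x*z + 3*y
trace(b a b^5 a) = trace(b) trace(b^3 a b a b) - trace(b^3 a b a) = y^4*z^2 - x*y^3*z - y^4 - 3*y^2*z^2 + 2*x*y*z + 4*y^2 + z^2 - 2
reduce: trace(b^2 a b^2) = trace(b) trace(b^2 a b) - trace(b^2 a) = y^3*z - x*y^2 - 2*y*z + x
trace(b^4 a b) = trace(b) trace(b^2 a b^2) - trace(b^2 a b) = y^4*z - x*y^3 - 3*y^2*z + 2*x*y + z
trace(b a b^5) = trace(b) trace(b^4 a b) - trace(b^4 a) = y^5*z - x*y^4 - 4*y^3*z + 3*x*y^2 + 3*y*z - x
trace(b^2 a^2 b a b^3) = trace(a) trace(b a b^5 a) - trace(b a b^5) = x*y^4*z^2 - x^2*y^3*z - y^5*z - 3*x*y^2*z^2 + 2*x^2*y*z + 4*y^3*z + x*y^2 + x*z^2 - 3*y*z - x
so trace(b a^2 b a b^2) = trace(a) trace(b a b^3 a) - trace(b a b^3) = x*y^2*z^2 - x^2*y*z - y^3*z - x*z^2 + 2*y*z + x
trace(b a^2 b a b) = trace(a) trace(b a b^2 a) - trace(b a b^2) = x*y*z^2 - x^2*z - y^2*z + z
trace(b^2 a^2 b a b^2) = trace(b) trace(b a^2 b a b^2) - trace(b a^2 b a b) = x*y^3*z^2 - x^2*y^2*z - y^4*z - 2*x*y*z^2 + x^2*z + 3*y^2*z + x*y - z
so trace(b^6 a^2 b a) = trace(b) trace(b^2 a^2 b a b^3) - trace(b^2 a^2 b a b^2) = x*y^5*z^2 - x^2*y^4*z - y^6*z - 4*x*y^3*z^2 + 3*x^2*y^2*z + 5*y^4*z + x*y^3 + 3*x*y*z^2 - x^2*z - 6*y^2*z - 2*x*y + z
trace(b^6 a^2 b a^-1) = trace(b^6 a^2 b) trace(a) - trace(b^6 a^2 b a) = x^2*y^6*z - x^3*y^5 - x*y^7 - x*y^5*z^2 - 4*x^2*y^4*z + y^6*z + 4*x^3*y^3 + 7*x*y^5 + 4*x*y^3*z^2 + 3*x^2*y^2*z - 5*y^4*z - 3*x^3*y - 15*x*y^3 - 3*x*y*z^2 + 6*y^2*z + 9*x*y - z
trace(a^-2 b^6 a^2 b) = trace(b^6 a^2 b a^-1) trace(a) - trace(b^6 a^2 b) = x^3*y^6*z - x^4*y^5 - x^2*y^7 - x^2*y^5*z^2 - 4*x^3*y^4*z + 4*x^4*y^3 + 8*x^2*y^5 + 4*x^2*y^3*z^2 + y^7 + 3*x^3*y^2*z - 3*x^4*y - 19*x^2*y^3 - 3*x^2*y*z^2 - 7*y^5 + 12*x^2*y + 14*y^3 - 7*y
trace(b^-1 a^-2 b^6 a^2) = trace(a^-2 b^6 a^2) trace(b) - trace(a^-2 b^6 a^2 b) = -x^3*y^6*z + x^4*y^5 + x^2*y^7 + x^2*y^5*z^2 + 4*x^3*y^4*z - 4*x^4*y^3 - 8*x^2*y^5 - 4*x^2*y^3*z^2 - 3*x^3*y^2*z + 3*x^4*y + 19*x^2*y^3 + 3*x^2*y*z^2 + y^5 - 12*x^2*y - 5*y^3 + 5*y
trace(b^-2 a^-2 b^6 a^2) = trace(b^-1 a^-2 b^6 a^2) trace(b) - trace(b^-1 a^-2 b^6 a^2 b) = -x^3*y^7*z + x^4*y^6 + x^2*y^8 + x^2*y^6*z^2 + 4*x^3*y^5*z - 4*x^4*y^4 - 8*x^2*y^6 - 4*x^2*y^4*z^2 - 3*x^3*y^3*z + 3*x^4*y^2 + 19*x^2*y^4 + 3*x^2*y^2*z^2 - 12*x^2*y^2 + y^4 - 4*y^2 + 2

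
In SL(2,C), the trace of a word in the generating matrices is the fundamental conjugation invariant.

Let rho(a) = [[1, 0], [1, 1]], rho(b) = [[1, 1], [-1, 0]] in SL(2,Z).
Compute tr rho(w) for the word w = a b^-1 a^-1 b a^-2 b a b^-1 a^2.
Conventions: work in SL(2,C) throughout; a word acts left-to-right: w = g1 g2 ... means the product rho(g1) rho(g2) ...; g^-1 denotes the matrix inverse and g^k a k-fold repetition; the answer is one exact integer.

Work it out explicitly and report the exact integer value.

rho(a) = [[1, 0], [1, 1]]
... * rho(b^-1) = [[0, -1], [1, 1]]  ->  [[0, -1], [1, 0]]
... * rho(a^-1) = [[1, 0], [-1, 1]]  ->  [[1, -1], [1, 0]]
... * rho(b) = [[1, 1], [-1, 0]]  ->  [[2, 1], [1, 1]]
... * rho(a^-1) = [[1, 0], [-1, 1]]  ->  [[1, 1], [0, 1]]
... * rho(a^-1) = [[1, 0], [-1, 1]]  ->  [[0, 1], [-1, 1]]
... * rho(b) = [[1, 1], [-1, 0]]  ->  [[-1, 0], [-2, -1]]
... * rho(a) = [[1, 0], [1, 1]]  ->  [[-1, 0], [-3, -1]]
... * rho(b^-1) = [[0, -1], [1, 1]]  ->  [[0, 1], [-1, 2]]
... * rho(a) = [[1, 0], [1, 1]]  ->  [[1, 1], [1, 2]]
... * rho(a) = [[1, 0], [1, 1]]  ->  [[2, 1], [3, 2]]
tr = 2 + 2 = 4

4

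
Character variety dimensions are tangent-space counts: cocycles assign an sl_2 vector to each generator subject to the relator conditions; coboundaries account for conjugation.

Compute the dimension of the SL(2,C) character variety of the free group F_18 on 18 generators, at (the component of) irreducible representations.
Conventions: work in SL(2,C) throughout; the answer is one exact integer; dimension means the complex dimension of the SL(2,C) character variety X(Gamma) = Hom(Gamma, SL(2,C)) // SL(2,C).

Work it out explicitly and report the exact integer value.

Here Gamma is free of rank 18 — no relator constrains a cocycle.
A cocycle picks one sl_2 vector per generator freely, giving dim Z^1 = 3*18 = 54.
Irreducibility makes the coboundary map sl_2 -> Z^1 injective (trivial centralizer), so dim B^1 = 3.
dim X = dim H^1 = dim Z^1 - dim B^1 = 54 - 3 = 51.

51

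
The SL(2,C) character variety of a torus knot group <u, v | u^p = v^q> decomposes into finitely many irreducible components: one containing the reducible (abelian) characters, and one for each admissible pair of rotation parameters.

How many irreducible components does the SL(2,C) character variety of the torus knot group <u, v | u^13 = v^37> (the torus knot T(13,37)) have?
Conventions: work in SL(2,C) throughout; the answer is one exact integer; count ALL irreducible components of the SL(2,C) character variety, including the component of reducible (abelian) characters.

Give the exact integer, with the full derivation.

Gamma = < u, v | u^13 = v^37 > (torus knot T(13,37)); the central element u^13 = v^37 acts as +I or -I in any irreducible SL(2,C) representation.
This locks tr(u) to 2*cos(pi*alpha/13), alpha in 1..12, and tr(v) to 2*cos(pi*beta/37), beta in 1..36, on each component of irreducible characters.
u^13 = (-1)^alpha I and v^37 = (-1)^beta I must agree, so alpha and beta have equal parity.
count pairs: odd alpha (6 choices) x odd beta (18), plus even alpha (6) x even beta (18): 6*18 + 6*18 = 216.
Total: 216 irreducible-character components + 1 reducible (abelian) component = 217.

217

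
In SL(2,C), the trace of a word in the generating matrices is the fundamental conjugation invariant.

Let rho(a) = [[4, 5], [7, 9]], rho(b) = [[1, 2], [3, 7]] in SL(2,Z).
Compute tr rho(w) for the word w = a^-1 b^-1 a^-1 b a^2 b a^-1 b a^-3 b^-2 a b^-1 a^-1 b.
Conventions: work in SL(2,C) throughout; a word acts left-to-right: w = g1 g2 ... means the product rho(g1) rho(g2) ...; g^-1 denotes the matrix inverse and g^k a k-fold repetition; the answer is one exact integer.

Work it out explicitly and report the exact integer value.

31668553761319

rho(a^-1) = [[9, -5], [-7, 4]]
... * rho(b^-1) = [[7, -2], [-3, 1]]  ->  [[78, -23], [-61, 18]]
... * rho(a^-1) = [[9, -5], [-7, 4]]  ->  [[863, -482], [-675, 377]]
... * rho(b) = [[1, 2], [3, 7]]  ->  [[-583, -1648], [456, 1289]]
... * rho(a) = [[4, 5], [7, 9]]  ->  [[-13868, -17747], [10847, 13881]]
... * rho(a) = [[4, 5], [7, 9]]  ->  [[-179701, -229063], [140555, 179164]]
... * rho(b) = [[1, 2], [3, 7]]  ->  [[-866890, -1962843], [678047, 1535258]]
... * rho(a^-1) = [[9, -5], [-7, 4]]  ->  [[5937891, -3516922], [-4644383, 2750797]]
... * rho(b) = [[1, 2], [3, 7]]  ->  [[-4612875, -12742672], [3608008, 9966813]]
... * rho(a^-1) = [[9, -5], [-7, 4]]  ->  [[47682829, -27906313], [-37295619, 21827212]]
... * rho(a^-1) = [[9, -5], [-7, 4]]  ->  [[624489652, -350039397], [-488451055, 273786943]]
... * rho(a^-1) = [[9, -5], [-7, 4]]  ->  [[8070682647, -4522605848], [-6312568096, 3537403047]]
... * rho(b^-1) = [[7, -2], [-3, 1]]  ->  [[70062596073, -20663971142], [-54800185813, 16162539239]]
... * rho(b^-1) = [[7, -2], [-3, 1]]  ->  [[552430085937, -160789163288], [-432088918408, 125762910865]]
... * rho(a) = [[4, 5], [7, 9]]  ->  [[1084196200732, 1315047960093], [-848015297577, -1028578394255]]
... * rho(b^-1) = [[7, -2], [-3, 1]]  ->  [[3644229524845, -853344441371], [-2850371900274, 667452200899]]
... * rho(a^-1) = [[9, -5], [-7, 4]]  ->  [[38771476813202, -21634525389709], [-30325512508759, 16921668304966]]
... * rho(b) = [[1, 2], [3, 7]]  ->  [[-26132099355925, -73898724101559], [20439492406139, 57800653117244]]
tr = -26132099355925 + 57800653117244 = 31668553761319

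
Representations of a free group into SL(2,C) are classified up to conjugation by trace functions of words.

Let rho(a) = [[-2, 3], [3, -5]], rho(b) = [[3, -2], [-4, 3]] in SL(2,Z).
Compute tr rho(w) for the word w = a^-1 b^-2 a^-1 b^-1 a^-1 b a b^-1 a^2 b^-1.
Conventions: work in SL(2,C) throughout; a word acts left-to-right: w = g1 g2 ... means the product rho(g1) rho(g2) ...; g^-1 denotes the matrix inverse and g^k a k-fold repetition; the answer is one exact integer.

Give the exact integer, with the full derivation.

-4778206

rho(a^-1) = [[-5, -3], [-3, -2]]
... * rho(b^-1) = [[3, 2], [4, 3]]  ->  [[-27, -19], [-17, -12]]
... * rho(b^-1) = [[3, 2], [4, 3]]  ->  [[-157, -111], [-99, -70]]
... * rho(a^-1) = [[-5, -3], [-3, -2]]  ->  [[1118, 693], [705, 437]]
... * rho(b^-1) = [[3, 2], [4, 3]]  ->  [[6126, 4315], [3863, 2721]]
... * rho(a^-1) = [[-5, -3], [-3, -2]]  ->  [[-43575, -27008], [-27478, -17031]]
... * rho(b) = [[3, -2], [-4, 3]]  ->  [[-22693, 6126], [-14310, 3863]]
... * rho(a) = [[-2, 3], [3, -5]]  ->  [[63764, -98709], [40209, -62245]]
... * rho(b^-1) = [[3, 2], [4, 3]]  ->  [[-203544, -168599], [-128353, -106317]]
... * rho(a) = [[-2, 3], [3, -5]]  ->  [[-98709, 232363], [-62245, 146526]]
... * rho(a) = [[-2, 3], [3, -5]]  ->  [[894507, -1457942], [564068, -919365]]
... * rho(b^-1) = [[3, 2], [4, 3]]  ->  [[-3148247, -2584812], [-1985256, -1629959]]
tr = -3148247 + -1629959 = -4778206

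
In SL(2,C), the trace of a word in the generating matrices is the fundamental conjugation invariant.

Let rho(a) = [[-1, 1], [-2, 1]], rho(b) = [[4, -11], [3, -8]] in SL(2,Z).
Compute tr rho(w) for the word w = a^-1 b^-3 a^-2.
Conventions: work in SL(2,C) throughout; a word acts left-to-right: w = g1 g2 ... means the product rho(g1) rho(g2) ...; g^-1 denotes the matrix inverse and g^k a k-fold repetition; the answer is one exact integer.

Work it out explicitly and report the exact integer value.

-195

rho(a^-1) = [[1, -1], [2, -1]]
... * rho(b^-1) = [[-8, 11], [-3, 4]]  ->  [[-5, 7], [-13, 18]]
... * rho(b^-1) = [[-8, 11], [-3, 4]]  ->  [[19, -27], [50, -71]]
... * rho(b^-1) = [[-8, 11], [-3, 4]]  ->  [[-71, 101], [-187, 266]]
... * rho(a^-1) = [[1, -1], [2, -1]]  ->  [[131, -30], [345, -79]]
... * rho(a^-1) = [[1, -1], [2, -1]]  ->  [[71, -101], [187, -266]]
tr = 71 + -266 = -195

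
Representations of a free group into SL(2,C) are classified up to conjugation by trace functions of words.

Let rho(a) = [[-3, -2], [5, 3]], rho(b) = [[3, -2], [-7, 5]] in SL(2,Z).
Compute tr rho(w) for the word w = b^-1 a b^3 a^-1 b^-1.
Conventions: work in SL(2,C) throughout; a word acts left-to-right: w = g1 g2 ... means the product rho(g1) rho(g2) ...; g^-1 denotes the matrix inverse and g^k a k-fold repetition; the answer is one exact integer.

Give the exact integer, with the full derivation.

rho(b^-1) = [[5, 2], [7, 3]]
... * rho(a) = [[-3, -2], [5, 3]]  ->  [[-5, -4], [-6, -5]]
... * rho(b) = [[3, -2], [-7, 5]]  ->  [[13, -10], [17, -13]]
... * rho(b) = [[3, -2], [-7, 5]]  ->  [[109, -76], [142, -99]]
... * rho(b) = [[3, -2], [-7, 5]]  ->  [[859, -598], [1119, -779]]
... * rho(a^-1) = [[3, 2], [-5, -3]]  ->  [[5567, 3512], [7252, 4575]]
... * rho(b^-1) = [[5, 2], [7, 3]]  ->  [[52419, 21670], [68285, 28229]]
tr = 52419 + 28229 = 80648

80648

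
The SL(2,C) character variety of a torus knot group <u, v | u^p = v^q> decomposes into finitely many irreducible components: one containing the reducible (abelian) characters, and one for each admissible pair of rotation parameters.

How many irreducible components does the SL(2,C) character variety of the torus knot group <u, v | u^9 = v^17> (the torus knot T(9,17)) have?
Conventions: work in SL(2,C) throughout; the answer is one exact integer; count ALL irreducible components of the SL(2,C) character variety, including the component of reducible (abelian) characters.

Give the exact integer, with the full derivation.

For T(9,17): irreducibility forces the central element u^9 = v^17 to one of +I, -I.
On an irreducible component, tr(u) is locked at 2*cos(pi*alpha/9) for some alpha in 1..8, and tr(v) at 2*cos(pi*beta/17) for some beta in 1..16.
The two central values (-1)^alpha I and (-1)^beta I must be the same matrix, so alpha and beta share a parity.
Enumerate parity-matched pairs: 4*8 odd-odd plus 4*8 even-even gives 64.
components with irreducible characters: 64; plus the single component of reducible (abelian) characters: total 65.

65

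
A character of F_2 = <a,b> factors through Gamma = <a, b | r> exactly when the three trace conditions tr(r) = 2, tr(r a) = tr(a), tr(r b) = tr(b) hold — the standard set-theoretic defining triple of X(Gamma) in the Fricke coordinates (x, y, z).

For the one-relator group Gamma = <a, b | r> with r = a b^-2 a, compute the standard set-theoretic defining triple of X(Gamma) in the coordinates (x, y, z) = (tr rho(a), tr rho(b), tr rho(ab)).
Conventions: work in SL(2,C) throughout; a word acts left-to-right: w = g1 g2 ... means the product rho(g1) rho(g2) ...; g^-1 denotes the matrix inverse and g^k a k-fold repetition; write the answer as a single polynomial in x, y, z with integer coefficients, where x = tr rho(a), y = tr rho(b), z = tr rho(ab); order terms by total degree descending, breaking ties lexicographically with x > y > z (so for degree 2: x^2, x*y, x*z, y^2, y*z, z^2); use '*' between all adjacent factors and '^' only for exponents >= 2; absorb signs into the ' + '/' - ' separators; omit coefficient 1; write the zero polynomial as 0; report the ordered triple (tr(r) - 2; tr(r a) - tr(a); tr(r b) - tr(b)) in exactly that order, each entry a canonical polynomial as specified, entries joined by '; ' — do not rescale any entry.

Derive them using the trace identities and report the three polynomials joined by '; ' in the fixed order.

apply: trace(a^2) = trace(a)*trace(a) - trace(1)   [square of a] = x^2 - 2
trace(a^2 b) = trace(a)*trace(b a) - trace(b)   [square of a] = x*z - y
trace(a^2 b^-1) = trace(a^2)*trace(b) - trace(a^2 b)   [inverse elimination on b] = x^2*y - x*z - y
trace(a b^-2 a) = trace(a^2 b^-1)*trace(b) - trace(a^2)   [inverse elimination on b] = x^2*y^2 - x*y*z - x^2 - y^2 + 2
use: trace(a^3) = trace(a)*trace(a^2) - trace(a)   [square of a] = x^3 - 3*x
trace(a^3 b) = trace(a)*trace(b a^2) - trace(b a)   [square of a] = x^2*z - x*y - z
apply: trace(b^-1 a^3) = trace(a^3)*trace(b) - trace(a^3 b)   [inverse elimination on b] = x^3*y - x^2*z - 2*x*y + z
use: trace(a b^-2 a^2) = trace(b^-1 a^3)*trace(b) - trace(b^-1 a^3 b)   [inverse elimination on b] = x^3*y^2 - x^2*y*z - x^3 - 2*x*y^2 + y*z + 3*x
apply: trace(a b a b) = trace(b a)*trace(b a) - trace(1)   [split at repeated b] = z^2 - 2
apply: trace(b^-1 a b a) = trace(a b a)*trace(b) - trace(a b a b) = x*y*z - y^2 - z^2 + 2
trace(a b^-2 a b) = trace(b^-1 a b a)*trace(b) - trace(b^-1 a b a b) = x*y^2*z - y^3 - y*z^2 - x*z + 3*y
assemble the triple (trace(r) - 2; trace(r a) - x; trace(r b) - y)

x^2*y^2 - x*y*z - x^2 - y^2; x^3*y^2 - x^2*y*z - x^3 - 2*x*y^2 + y*z + 2*x; x*y^2*z - y^3 - y*z^2 - x*z + 2*y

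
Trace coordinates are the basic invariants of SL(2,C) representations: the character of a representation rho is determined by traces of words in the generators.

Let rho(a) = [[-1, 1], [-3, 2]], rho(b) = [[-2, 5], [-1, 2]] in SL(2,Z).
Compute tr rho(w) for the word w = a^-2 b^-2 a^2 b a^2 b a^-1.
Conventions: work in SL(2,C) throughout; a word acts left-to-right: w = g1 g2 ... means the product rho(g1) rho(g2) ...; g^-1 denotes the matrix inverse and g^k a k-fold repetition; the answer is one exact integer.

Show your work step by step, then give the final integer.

rho(a^-1) = [[2, -1], [3, -1]]
... * rho(a^-1) = [[2, -1], [3, -1]]  ->  [[1, -1], [3, -2]]
... * rho(b^-1) = [[2, -5], [1, -2]]  ->  [[1, -3], [4, -11]]
... * rho(b^-1) = [[2, -5], [1, -2]]  ->  [[-1, 1], [-3, 2]]
... * rho(a) = [[-1, 1], [-3, 2]]  ->  [[-2, 1], [-3, 1]]
... * rho(a) = [[-1, 1], [-3, 2]]  ->  [[-1, 0], [0, -1]]
... * rho(b) = [[-2, 5], [-1, 2]]  ->  [[2, -5], [1, -2]]
... * rho(a) = [[-1, 1], [-3, 2]]  ->  [[13, -8], [5, -3]]
... * rho(a) = [[-1, 1], [-3, 2]]  ->  [[11, -3], [4, -1]]
... * rho(b) = [[-2, 5], [-1, 2]]  ->  [[-19, 49], [-7, 18]]
... * rho(a^-1) = [[2, -1], [3, -1]]  ->  [[109, -30], [40, -11]]
tr = 109 + -11 = 98

98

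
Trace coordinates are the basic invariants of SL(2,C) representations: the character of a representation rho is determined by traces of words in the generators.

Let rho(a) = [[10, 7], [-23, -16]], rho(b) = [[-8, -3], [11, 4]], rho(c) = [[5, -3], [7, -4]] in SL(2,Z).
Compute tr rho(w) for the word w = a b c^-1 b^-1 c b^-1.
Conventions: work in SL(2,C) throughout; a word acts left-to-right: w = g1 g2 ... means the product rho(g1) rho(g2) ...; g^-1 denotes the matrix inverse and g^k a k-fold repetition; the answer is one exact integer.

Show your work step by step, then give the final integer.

rho(a) = [[10, 7], [-23, -16]]
... * rho(b) = [[-8, -3], [11, 4]]  ->  [[-3, -2], [8, 5]]
... * rho(c^-1) = [[-4, 3], [-7, 5]]  ->  [[26, -19], [-67, 49]]
... * rho(b^-1) = [[4, 3], [-11, -8]]  ->  [[313, 230], [-807, -593]]
... * rho(c) = [[5, -3], [7, -4]]  ->  [[3175, -1859], [-8186, 4793]]
... * rho(b^-1) = [[4, 3], [-11, -8]]  ->  [[33149, 24397], [-85467, -62902]]
tr = 33149 + -62902 = -29753

-29753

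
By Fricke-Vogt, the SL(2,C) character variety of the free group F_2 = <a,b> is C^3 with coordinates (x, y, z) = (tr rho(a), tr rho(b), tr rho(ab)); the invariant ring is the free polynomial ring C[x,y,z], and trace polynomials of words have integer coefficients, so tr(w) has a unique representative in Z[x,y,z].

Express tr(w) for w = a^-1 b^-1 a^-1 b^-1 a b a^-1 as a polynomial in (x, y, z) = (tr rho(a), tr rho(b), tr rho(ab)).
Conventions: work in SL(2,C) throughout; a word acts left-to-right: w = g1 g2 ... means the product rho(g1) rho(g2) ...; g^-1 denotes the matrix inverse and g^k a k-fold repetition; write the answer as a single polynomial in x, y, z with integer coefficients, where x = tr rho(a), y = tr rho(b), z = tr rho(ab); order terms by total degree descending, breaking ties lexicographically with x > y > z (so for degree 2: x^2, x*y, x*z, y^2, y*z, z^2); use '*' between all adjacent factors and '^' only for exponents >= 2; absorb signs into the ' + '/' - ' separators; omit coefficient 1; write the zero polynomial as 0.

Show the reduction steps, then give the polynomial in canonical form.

-x^2*y*z^2 + x^3*z + x*y^2*z + x*z^3 - 3*x*z - y

and trace(a^-1) = trace(a) = x
trace(a^-2) = trace(a^-1) trace(a) - trace(1) = x^2 - 2
trace(b a^-1) = trace(b) trace(a) - trace(b a) = x*y - z
trace(a b a) = trace(a) trace(b a) - trace(b) = x*z - y
and trace(b a b a) = trace(a b) trace(a b) - trace(1) = z^2 - 2
next, trace(b a b) = trace(b) trace(a b) - trace(a) = y*z - x
trace(a b a b a) = trace(a) trace(b a b a) - trace(b a b) = x*z^2 - y*z - x
trace(a b a b a b) = trace(a b a b) trace(a b) - trace(b a) = z^3 - 3*z
next, trace(b^-1 a b a b a) = trace(a b a b a) trace(b) - trace(a b a b a b) = x*y*z^2 - y^2*z - z^3 - x*y + 3*z
next, trace(a^-1 b^-1 a b a b) = trace(b^-1 a b a b) trace(a) - trace(b^-1 a b a b a) = -x*y*z^2 + x^2*z + y^2*z + z^3 - 3*z
and trace(b a b a^-2 b^-1 a) = trace(a^-1 b^-1 a b a b) trace(a) - trace(a^-1 b^-1 a b a b a) = -x^2*y*z^2 + x^3*z + x*y^2*z + x*z^3 - 4*x*z + y
trace(a b a^-2 b^-1 a^-1 b) = trace(b a b a^-2 b^-1) trace(a) - trace(b a b a^-2 b^-1 a) = x^2*y*z^2 - x^3*z - x*y^2*z - x*z^3 + x^2*y + 3*x*z - y
and trace(a^-1 b^-1 a^-1 b^-1 a b a^-1) = trace(a b a^-2 b^-1 a^-1) trace(b) - trace(a b a^-2 b^-1 a^-1 b) = -x^2*y*z^2 + x^3*z + x*y^2*z + x*z^3 - 3*x*z - y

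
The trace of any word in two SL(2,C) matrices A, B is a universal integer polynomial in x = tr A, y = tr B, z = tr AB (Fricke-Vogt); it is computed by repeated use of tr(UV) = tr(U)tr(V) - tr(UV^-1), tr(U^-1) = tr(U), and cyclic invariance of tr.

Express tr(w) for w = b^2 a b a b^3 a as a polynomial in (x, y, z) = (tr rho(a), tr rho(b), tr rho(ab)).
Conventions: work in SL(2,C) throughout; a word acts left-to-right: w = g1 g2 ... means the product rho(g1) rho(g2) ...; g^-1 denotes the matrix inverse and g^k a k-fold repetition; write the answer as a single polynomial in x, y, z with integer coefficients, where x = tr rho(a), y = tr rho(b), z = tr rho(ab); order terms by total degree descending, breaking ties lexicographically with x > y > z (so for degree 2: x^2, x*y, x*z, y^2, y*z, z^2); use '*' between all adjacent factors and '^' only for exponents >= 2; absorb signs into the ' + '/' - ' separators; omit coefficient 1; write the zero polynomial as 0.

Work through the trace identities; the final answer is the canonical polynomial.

y^3*z^3 - 2*x*y^2*z^2 + x^2*y*z - y^3*z - y*z^3 + x*y^2 + x*z^2 + y*z - x

tr(b a b a) = tr(b a)*tr(b a) - tr(1) = z^2 - 2
tr(a b a b a b) = tr(b a b a)*tr(b a) - tr(a b) = z^3 - 3*z
tr(b a b) = tr(b)*tr(a b) - tr(a) = y*z - x
tr(a b a b a) = tr(a)*tr(b a b a) - tr(b a b) = x*z^2 - y*z - x
use: tr(a b a b a b^2) = tr(b)*tr(a b a b a b) - tr(a b a b a) = y*z^3 - x*z^2 - 2*y*z + x
apply: tr(a b a b^3 a b) = tr(b)*tr(a b a b a b^2) - tr(a b a b a b) = y^2*z^3 - x*y*z^2 - 2*y^2*z - z^3 + x*y + 3*z
apply: tr(a b a) = tr(a)*tr(b a) - tr(b) = x*z - y
use: tr(a b a b^2) = tr(b)*tr(a b a b) - tr(a b a) = y*z^2 - x*z - y
tr(b a b^3 a) = tr(b)*tr(a b a b^2) - tr(a b a b) = y^2*z^2 - x*y*z - y^2 - z^2 + 2
use: tr(b^2 a b) = tr(b)*tr(b a b) - tr(b a) = y^2*z - x*y - z
tr(b a b^3) = tr(b)*tr(b^2 a b) - tr(b^2 a) = y^3*z - x*y^2 - 2*y*z + x
use: tr(a b a b^3 a) = tr(a)*tr(b a b^3 a) - tr(b a b^3) = x*y^2*z^2 - x^2*y*z - y^3*z - x*z^2 + 2*y*z + x
tr(b^2 a b a b^3 a) = tr(b)*tr(a b a b^3 a b) - tr(a b a b^3 a) = y^3*z^3 - 2*x*y^2*z^2 + x^2*y*z - y^3*z - y*z^3 + x*y^2 + x*z^2 + y*z - x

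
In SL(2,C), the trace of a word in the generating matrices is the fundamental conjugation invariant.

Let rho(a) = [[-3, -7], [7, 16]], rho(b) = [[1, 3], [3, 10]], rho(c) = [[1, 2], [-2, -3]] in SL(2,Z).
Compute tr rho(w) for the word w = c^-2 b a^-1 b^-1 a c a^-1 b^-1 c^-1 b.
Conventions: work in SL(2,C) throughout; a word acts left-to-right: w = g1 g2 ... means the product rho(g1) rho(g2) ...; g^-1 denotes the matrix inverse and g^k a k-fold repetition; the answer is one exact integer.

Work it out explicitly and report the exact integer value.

-15484827

rho(c^-1) = [[-3, -2], [2, 1]]
... * rho(c^-1) = [[-3, -2], [2, 1]]  ->  [[5, 4], [-4, -3]]
... * rho(b) = [[1, 3], [3, 10]]  ->  [[17, 55], [-13, -42]]
... * rho(a^-1) = [[16, 7], [-7, -3]]  ->  [[-113, -46], [86, 35]]
... * rho(b^-1) = [[10, -3], [-3, 1]]  ->  [[-992, 293], [755, -223]]
... * rho(a) = [[-3, -7], [7, 16]]  ->  [[5027, 11632], [-3826, -8853]]
... * rho(c) = [[1, 2], [-2, -3]]  ->  [[-18237, -24842], [13880, 18907]]
... * rho(a^-1) = [[16, 7], [-7, -3]]  ->  [[-117898, -53133], [89731, 40439]]
... * rho(b^-1) = [[10, -3], [-3, 1]]  ->  [[-1019581, 300561], [775993, -228754]]
... * rho(c^-1) = [[-3, -2], [2, 1]]  ->  [[3659865, 2339723], [-2785487, -1780740]]
... * rho(b) = [[1, 3], [3, 10]]  ->  [[10679034, 34376825], [-8127707, -26163861]]
tr = 10679034 + -26163861 = -15484827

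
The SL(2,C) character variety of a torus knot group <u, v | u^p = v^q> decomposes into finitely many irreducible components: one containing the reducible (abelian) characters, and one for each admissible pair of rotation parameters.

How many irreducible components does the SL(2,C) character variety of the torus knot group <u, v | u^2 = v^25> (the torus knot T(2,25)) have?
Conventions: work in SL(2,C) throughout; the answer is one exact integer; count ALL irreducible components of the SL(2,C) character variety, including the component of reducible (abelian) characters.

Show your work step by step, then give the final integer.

For T(2,25): irreducibility forces the central element u^2 = v^25 to one of +I, -I.
So on each irreducible component the traces are pinned: tr(u) = 2*cos(pi*alpha/2) with 1 <= alpha <= 1, tr(v) = 2*cos(pi*beta/25) with 1 <= beta <= 24.
The two central values (-1)^alpha I and (-1)^beta I must be the same matrix, so alpha and beta share a parity.
Counting: 1 odd alphas x 12 odd betas + 0 even alphas x 12 even betas = 12 + 0 = 12.
Total: 12 irreducible-character components + 1 reducible (abelian) component = 13.

13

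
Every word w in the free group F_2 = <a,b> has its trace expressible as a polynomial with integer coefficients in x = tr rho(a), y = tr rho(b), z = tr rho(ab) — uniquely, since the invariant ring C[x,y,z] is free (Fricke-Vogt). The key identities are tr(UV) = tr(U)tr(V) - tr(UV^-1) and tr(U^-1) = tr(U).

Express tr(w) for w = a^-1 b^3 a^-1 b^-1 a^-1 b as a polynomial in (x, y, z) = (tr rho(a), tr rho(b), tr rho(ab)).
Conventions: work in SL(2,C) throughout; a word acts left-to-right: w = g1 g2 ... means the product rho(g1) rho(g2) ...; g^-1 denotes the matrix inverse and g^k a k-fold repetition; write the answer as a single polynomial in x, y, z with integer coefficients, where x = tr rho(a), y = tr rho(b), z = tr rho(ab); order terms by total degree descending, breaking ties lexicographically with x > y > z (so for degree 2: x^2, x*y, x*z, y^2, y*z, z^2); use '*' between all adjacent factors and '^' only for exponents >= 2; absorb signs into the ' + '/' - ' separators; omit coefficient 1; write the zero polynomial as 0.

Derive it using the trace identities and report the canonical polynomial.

x^2*y^4*z - x*y^5 - 2*x*y^3*z^2 - 2*x^2*y^2*z + y^4*z + y^2*z^3 + 4*x*y^3 + 3*x*y*z^2 - 4*y^2*z - z^3 - 3*x*y + 3*z

and trace(b^2) = trace(b) * trace(b) - trace(1) = y^2 - 2
trace(b^3) = trace(b) * trace(b^2) - trace(b) = y^3 - 3*y
next, trace(a b^2) = trace(b) * trace(a b) - trace(a) = y*z - x
and trace(b^3 a) = trace(b) * trace(a b^2) - trace(a b) = y^2*z - x*y - z
next, trace(b a^-1 b^2) = trace(b^3) * trace(a) - trace(b^3 a) = x*y^3 - y^2*z - 2*x*y + z
and trace(a b a b) = trace(a b) * trace(a b) - trace(1) = z^2 - 2
trace(a b a) = trace(a) * trace(b a) - trace(b) = x*z - y
trace(b^2 a b a) = trace(b) * trace(a b a b) - trace(a b a) = y*z^2 - x*z - y
trace(b a^-1 b^2 a) = trace(b^2 a b) * trace(a) - trace(b^2 a b a) = x*y^2*z - x^2*y - y*z^2 + y
and trace(a^-1 b a^-1 b^2) = trace(b a^-1 b^2) * trace(a) - trace(b a^-1 b^2 a) = x^2*y^3 - 2*x*y^2*z - x^2*y + y*z^2 + x*z - y
trace(b^4) = trace(b) * trace(b^3) - trace(b^2) = y^4 - 4*y^2 + 2
trace(b^4 a) = trace(b) * trace(b a b^2) - trace(b a b) = y^3*z - x*y^2 - 2*y*z + x
trace(b a^-1 b^3) = trace(b^4) * trace(a) - trace(b^4 a) = x*y^4 - y^3*z - 3*x*y^2 + 2*y*z + x
next, trace(b^4 a b) = trace(b) * trace(b a b^3) - trace(b a b^2) = y^4*z - x*y^3 - 3*y^2*z + 2*x*y + z
trace(b a b a b^2) = trace(b) * trace(a b a b^2) - trace(a b a b) = y^2*z^2 - x*y*z - y^2 - z^2 + 2
trace(b^4 a b a) = trace(b) * trace(b a b a b^2) - trace(b a b a b) = y^3*z^2 - x*y^2*z - y^3 - 2*y*z^2 + x*z + 3*y
trace(b^3 a b a^-1 b) = trace(b^4 a b) * trace(a) - trace(b^4 a b a) = x*y^4*z - x^2*y^3 - y^3*z^2 - 2*x*y^2*z + 2*x^2*y + y^3 + 2*y*z^2 - 3*y
and trace(a^2) = trace(a) * trace(a) - trace(1) = x^2 - 2
trace(a b^2 a) = trace(b) * trace(a^2 b) - trace(a^2) = x*y*z - x^2 - y^2 + 2
and trace(b a b^2 a b) = trace(b) * trace(a b^2 a b) - trace(a b^2 a) = y^2*z^2 - 2*x*y*z + x^2 - 2
next, trace(b a b^3 a b) = trace(b) * trace(b a b^2 a b) - trace(b a b^2 a) = y^3*z^2 - 2*x*y^2*z + x^2*y - y*z^2 + x*z - y
and trace(a b a b a b) = trace(a b a b) * trace(a b) - trace(b a) = z^3 - 3*z
and trace(a b a b a) = trace(a) * trace(b a b a) - trace(b a b) = x*z^2 - y*z - x
next, trace(b a b a b a b) = trace(b) * trace(a b a b a b) - trace(a b a b a) = y*z^3 - x*z^2 - 2*y*z + x
trace(b a b^3 a b a) = trace(b) * trace(b a b a b a b) - trace(b a b a b a) = y^2*z^3 - x*y*z^2 - 2*y^2*z - z^3 + x*y + 3*z
trace(b^3 a b a^-1 b a) = trace(b a b^3 a b) * trace(a) - trace(b a b^3 a b a) = x*y^3*z^2 - 2*x^2*y^2*z - y^2*z^3 + x^3*y + x^2*z + 2*y^2*z + z^3 - 2*x*y - 3*z
trace(a^-1 b a^-1 b^3 a b) = trace(b^3 a b a^-1 b) * trace(a) - trace(b^3 a b a^-1 b a) = x^2*y^4*z - x^3*y^3 - 2*x*y^3*z^2 + y^2*z^3 + x^3*y + x*y^3 + 2*x*y*z^2 - x^2*z - 2*y^2*z - z^3 - x*y + 3*z
next, trace(b^-1 a^-1 b a^-1 b^3 a) = trace(a^-1 b a^-1 b^3 a) * trace(b) - trace(a^-1 b a^-1 b^3 a b) = -x^2*y^4*z + x^3*y^3 + x*y^5 + 2*x*y^3*z^2 - y^4*z - y^2*z^3 - x^3*y - 4*x*y^3 - 2*x*y*z^2 + x^2*z + 4*y^2*z + z^3 + 2*x*y - 3*z
next, trace(a^-1 b^3 a^-1 b^-1 a^-1 b) = trace(b^-1 a^-1 b a^-1 b^3) * trace(a) - trace(b^-1 a^-1 b a^-1 b^3 a) = x^2*y^4*z - x*y^5 - 2*x*y^3*z^2 - 2*x^2*y^2*z + y^4*z + y^2*z^3 + 4*x*y^3 + 3*x*y*z^2 - 4*y^2*z - z^3 - 3*x*y + 3*z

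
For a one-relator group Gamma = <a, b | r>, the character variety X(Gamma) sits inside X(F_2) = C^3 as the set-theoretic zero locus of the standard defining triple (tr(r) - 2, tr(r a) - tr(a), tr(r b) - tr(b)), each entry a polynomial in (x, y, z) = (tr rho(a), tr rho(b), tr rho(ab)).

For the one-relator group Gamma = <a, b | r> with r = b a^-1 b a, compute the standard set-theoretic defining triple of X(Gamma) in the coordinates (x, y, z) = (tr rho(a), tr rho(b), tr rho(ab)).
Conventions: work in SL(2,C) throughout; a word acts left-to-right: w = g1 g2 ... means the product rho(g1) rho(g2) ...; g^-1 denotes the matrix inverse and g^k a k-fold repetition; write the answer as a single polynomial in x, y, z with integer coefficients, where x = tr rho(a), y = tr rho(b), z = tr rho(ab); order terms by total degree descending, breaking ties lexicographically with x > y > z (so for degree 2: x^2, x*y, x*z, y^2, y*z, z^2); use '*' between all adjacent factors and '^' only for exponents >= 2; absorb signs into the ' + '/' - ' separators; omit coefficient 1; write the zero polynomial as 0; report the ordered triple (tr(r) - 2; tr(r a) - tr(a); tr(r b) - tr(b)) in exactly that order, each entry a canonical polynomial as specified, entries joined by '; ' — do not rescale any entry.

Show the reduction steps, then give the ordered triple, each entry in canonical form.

use: tr(b a b) = tr(b) tr(a b) - tr(a)  (reduce the b square) = y*z - x
apply: tr(b a b a) = tr(a b) tr(a b) - tr(1)  (split on a) = z^2 - 2
tr(b a^-1 b a) = tr(b a b) tr(a) - tr(b a b a)  (eliminate a^-1) = x*y*z - x^2 - z^2 + 2
tr(a^2 b) = tr(a) tr(b a) - tr(b) = x*z - y
tr(a^2) = tr(a) tr(a) - tr(1) = x^2 - 2
use: tr(b a^2 b) = tr(b) tr(a^2 b) - tr(a^2) = x*y*z - x^2 - y^2 + 2
use: tr(b a^2 b a) = tr(a) tr(b a b a) - tr(b a b) = x*z^2 - y*z - x
apply: tr(b a^-1 b a^2) = tr(b a^2 b) tr(a) - tr(b a^2 b a) = x^2*y*z - x^3 - x*y^2 - x*z^2 + y*z + 3*x
tr(b a b^2) = tr(b) tr(b a b) - tr(b a) = y^2*z - x*y - z
apply: tr(b a b^2 a) = tr(b) tr(a b a b) - tr(a b a) = y*z^2 - x*z - y
tr(b a^-1 b a b) = tr(b a b^2) tr(a) - tr(b a b^2 a) = x*y^2*z - x^2*y - y*z^2 + y
assemble the triple (tr(r) - 2; tr(r a) - x; tr(r b) - y)

x*y*z - x^2 - z^2; x^2*y*z - x^3 - x*y^2 - x*z^2 + y*z + 2*x; x*y^2*z - x^2*y - y*z^2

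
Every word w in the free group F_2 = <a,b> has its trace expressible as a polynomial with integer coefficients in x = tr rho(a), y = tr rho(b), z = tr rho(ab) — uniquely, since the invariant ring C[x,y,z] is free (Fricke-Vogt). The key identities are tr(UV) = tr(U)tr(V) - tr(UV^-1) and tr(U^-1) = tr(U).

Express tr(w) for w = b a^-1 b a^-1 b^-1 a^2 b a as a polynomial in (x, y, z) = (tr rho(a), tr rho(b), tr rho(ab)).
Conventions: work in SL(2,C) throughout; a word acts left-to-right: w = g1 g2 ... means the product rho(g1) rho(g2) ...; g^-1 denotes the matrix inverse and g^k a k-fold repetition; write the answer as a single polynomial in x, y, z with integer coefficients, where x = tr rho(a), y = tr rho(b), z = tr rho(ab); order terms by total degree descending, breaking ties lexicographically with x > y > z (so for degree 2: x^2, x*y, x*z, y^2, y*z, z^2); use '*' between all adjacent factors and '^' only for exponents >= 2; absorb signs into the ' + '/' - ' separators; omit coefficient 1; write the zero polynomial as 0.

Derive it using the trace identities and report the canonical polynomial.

tr(a b a b) = tr(b a)*tr(b a) - tr(1)   [split at a repeated b] = z^2 - 2
tr(a b a) = tr(a)*tr(b a) - tr(b)   [square of a] = x*z - y
tr(a b a b^2) = tr(b)*tr(a b a b) - tr(a b a)   [square of b] = y*z^2 - x*z - y
tr(b a b^3 a) = tr(b)*tr(b a b a b) - tr(b a b a)   [square of b] = y^2*z^2 - x*y*z - y^2 - z^2 + 2
tr(a b^2) = tr(b)*tr(a b) - tr(a)   [square of b] = y*z - x
tr(a b^3) = tr(b)*tr(a b^2) - tr(a b)   [square of b] = y^2*z - x*y - z
tr(b a b^3) = tr(b)*tr(a b^3) - tr(a b^2)   [square of b] = y^3*z - x*y^2 - 2*y*z + x
tr(b a^2 b a b^2) = tr(a)*tr(b a b^3 a) - tr(b a b^3)   [square of a] = x*y^2*z^2 - x^2*y*z - y^3*z - x*z^2 + 2*y*z + x
tr(a b a b a b) = tr(b a)*tr(b a b a) - tr(b^-1 a^-1)   [split at a repeated b] = z^3 - 3*z
tr(a b a b a) = tr(a)*tr(b a b a) - tr(b a b)   [square of a] = x*z^2 - y*z - x
tr(b a b^2 a b a) = tr(b)*tr(a b a b a b) - tr(a b a b a)   [square of b] = y*z^3 - x*z^2 - 2*y*z + x
tr(b^2) = tr(b)*tr(b) - tr(1)   [square of b] = y^2 - 2
tr(a b^2 a) = tr(a)*tr(b^2 a) - tr(b^2)   [square of a] = x*y*z - x^2 - y^2 + 2
tr(b a b^2 a b) = tr(b)*tr(a b^2 a b) - tr(a b^2 a)   [square of b] = y^2*z^2 - 2*x*y*z + x^2 - 2
tr(b a^2 b a b^2 a) = tr(a)*tr(b a b^2 a b a) - tr(b a b^2 a b)   [square of a] = x*y*z^3 - x^2*z^2 - y^2*z^2 + 2
tr(a^2 b a b^2 a^-1 b) = tr(b a^2 b a b^2)*tr(a) - tr(b a^2 b a b^2 a)   [inverse elimination on a] = x^2*y^2*z^2 - x^3*y*z - x*y^3*z - x*y*z^3 + y^2*z^2 + 2*x*y*z + x^2 - 2
tr(b a^-1 b^-1 a^2 b a b) = tr(a^2 b a b^2 a^-1)*tr(b) - tr(a^2 b a b^2 a^-1 b)   [inverse elimination on b] = -x^2*y^2*z^2 + x^3*y*z + x*y^3*z + x*y*z^3 - 3*x*y*z - x^2 - y^2 + 2
tr(a^2 b a b a) = tr(a)*tr(a b a b a) - tr(a b a b)   [square of a] = x^2*z^2 - x*y*z - x^2 - z^2 + 2
tr(b a b a b a^2) = tr(a)*tr(b a b a b a) - tr(b a b a b)   [square of a] = x*z^3 - y*z^2 - 2*x*z + y
tr(a^2 b a b a b a) = tr(a)*tr(b a b a b a^2) - tr(b a b a b a)   [square of a] = x^2*z^3 - x*y*z^2 - 2*x^2*z - z^3 + x*y + 3*z
tr(b a b a b a b a) = tr(b a b a)*tr(b a b a) - tr(1)   [split at a repeated b] = z^4 - 4*z^2 + 2
tr(a^2 b a b a b a b) = tr(a)*tr(b a b a b a b a) - tr(b a b a b a b)   [square of a] = x*z^4 - y*z^3 - 3*x*z^2 + 2*y*z + x
tr(b^-1 a^2 b a b a b a) = tr(a^2 b a b a b a)*tr(b) - tr(a^2 b a b a b a b)   [inverse elimination on b] = x^2*y*z^3 - x*y^2*z^2 - x*z^4 - 2*x^2*y*z + x*y^2 + 3*x*z^2 + y*z - x
tr(b a^-1 b^-1 a^2 b a b a) = tr(b^-1 a^2 b a b a b)*tr(a) - tr(b^-1 a^2 b a b a b a)   [inverse elimination on a] = -x^2*y*z^3 + x^3*z^2 + x*y^2*z^2 + x*z^4 + x^2*y*z - x^3 - x*y^2 - 4*x*z^2 - y*z + 3*x
tr(b a^-1 b a^-1 b^-1 a^2 b a) = tr(b a^-1 b^-1 a^2 b a b)*tr(a) - tr(b a^-1 b^-1 a^2 b a b a)   [inverse elimination on a] = -x^3*y^2*z^2 + x^4*y*z + x^2*y^3*z + 2*x^2*y*z^3 - x^3*z^2 - x*y^2*z^2 - x*z^4 - 4*x^2*y*z + 4*x*z^2 + y*z - x

-x^3*y^2*z^2 + x^4*y*z + x^2*y^3*z + 2*x^2*y*z^3 - x^3*z^2 - x*y^2*z^2 - x*z^4 - 4*x^2*y*z + 4*x*z^2 + y*z - x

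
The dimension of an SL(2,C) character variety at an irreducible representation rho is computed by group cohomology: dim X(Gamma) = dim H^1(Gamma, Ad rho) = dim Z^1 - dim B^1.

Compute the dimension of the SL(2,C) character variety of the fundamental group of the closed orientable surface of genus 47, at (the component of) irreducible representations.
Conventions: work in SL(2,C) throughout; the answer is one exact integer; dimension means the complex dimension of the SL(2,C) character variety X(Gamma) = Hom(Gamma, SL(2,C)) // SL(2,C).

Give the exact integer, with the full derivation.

276

pi_1 of the closed genus-47 surface has 94 generators bound by the single product-of-commutators relator.
Unconstrained cocycle data is one sl_2 vector per generator (282 dimensions), cut by the relator condition d_2(z) = 0.
At an irreducible rho, H^2 = coker(d_2) vanishes (Poincare duality: H^2 is dual to H^0 = invariants = 0), so d_2 is surjective onto sl_2 and dim Z^1 = 282 - 3 = 279.
dim B^1 = 3 (coboundaries, injective at irreducible rho).
dim H^1 = 279 - 3 = 276 = dim X.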